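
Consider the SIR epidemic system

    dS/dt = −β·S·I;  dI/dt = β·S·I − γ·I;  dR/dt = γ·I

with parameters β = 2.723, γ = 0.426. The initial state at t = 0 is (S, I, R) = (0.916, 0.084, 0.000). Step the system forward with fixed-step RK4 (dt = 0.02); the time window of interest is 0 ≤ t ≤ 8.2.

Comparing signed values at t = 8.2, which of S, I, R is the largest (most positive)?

largest component: R

t=0.000: state=(0.916, 0.084, 0.000)
step 1 (dt=0.02): k1=(-0.210, 0.174, 0.036), k2=(-0.213, 0.177, 0.037), k3=(-0.213, 0.177, 0.037), k4=(-0.217, 0.180, 0.037); state += dt/6·(k1+2k2+2k3+k4)
t=0.020: state=(0.912, 0.088, 0.001)
t=0.040: state=(0.907, 0.091, 0.001)
t=0.060: state=(0.903, 0.095, 0.002)
continuing one RK4 step at a time; state shown every 25 steps (Δt=0.5):
t=0.500: state=(0.755, 0.215, 0.030)
t=1.000: state=(0.495, 0.409, 0.096)
t=1.500: state=(0.255, 0.545, 0.200)
t=2.000: state=(0.119, 0.562, 0.320)
t=2.500: state=(0.057, 0.509, 0.434)
t=3.000: state=(0.030, 0.435, 0.535)
t=3.500: state=(0.017, 0.363, 0.620)
t=4.000: state=(0.011, 0.299, 0.690)
t=4.500: state=(0.008, 0.245, 0.748)
t=5.000: state=(0.006, 0.199, 0.795)
t=5.500: state=(0.004, 0.162, 0.833)
t=6.000: state=(0.004, 0.132, 0.865)
t=6.500: state=(0.003, 0.107, 0.890)
t=7.000: state=(0.003, 0.087, 0.910)
t=7.500: state=(0.002, 0.070, 0.927)
t=8.000: state=(0.002, 0.057, 0.941)
t=8.200: state=(0.002, 0.053, 0.945)
compare at T: S=0.002, I=0.053, R=0.945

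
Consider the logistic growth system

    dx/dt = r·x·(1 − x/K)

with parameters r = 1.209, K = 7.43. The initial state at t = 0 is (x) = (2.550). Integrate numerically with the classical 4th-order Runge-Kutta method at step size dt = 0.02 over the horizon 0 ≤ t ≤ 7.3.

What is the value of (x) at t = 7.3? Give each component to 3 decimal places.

(x) = (7.428)

t=0.000: state=(2.550)
step 1 (dt=0.02): k1=(2.025), k2=(2.032), k3=(2.033), k4=(2.040); state += dt/6·(k1+2k2+2k3+k4)
t=0.020: state=(2.591)
t=0.040: state=(2.632)
t=0.060: state=(2.673)
continuing one RK4 step at a time; state shown every 25 steps (Δt=0.5):
t=0.500: state=(3.632)
t=1.000: state=(4.729)
t=1.500: state=(5.663)
t=2.000: state=(6.348)
t=2.500: state=(6.797)
t=3.000: state=(7.070)
t=3.500: state=(7.229)
t=4.000: state=(7.319)
t=4.500: state=(7.369)
t=5.000: state=(7.396)
t=5.500: state=(7.412)
t=6.000: state=(7.420)
t=6.500: state=(7.425)
t=7.000: state=(7.427)
t=7.300: state=(7.428)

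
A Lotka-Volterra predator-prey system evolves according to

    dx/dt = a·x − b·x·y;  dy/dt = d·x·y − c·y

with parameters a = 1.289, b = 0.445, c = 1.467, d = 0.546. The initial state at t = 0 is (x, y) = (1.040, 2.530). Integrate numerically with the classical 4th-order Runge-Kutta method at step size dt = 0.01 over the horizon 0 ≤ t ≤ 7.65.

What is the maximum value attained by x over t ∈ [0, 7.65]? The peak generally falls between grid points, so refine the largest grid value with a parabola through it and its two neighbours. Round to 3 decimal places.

max x = 5.569

t=0.000: state=(1.040, 2.530)
step 1 (dt=0.01): k1=(0.170, -2.275), k2=(0.175, -2.263), k3=(0.175, -2.263), k4=(0.180, -2.252); state += dt/6·(k1+2k2+2k3+k4)
t=0.010: state=(1.042, 2.507)
t=0.020: state=(1.044, 2.485)
t=0.030: state=(1.046, 2.463)
continuing one RK4 step at a time; state shown every 25 steps (Δt=0.25):
t=0.250: state=(1.115, 2.030)
t=0.500: state=(1.256, 1.652)
t=0.750: state=(1.465, 1.377)
t=1.000: state=(1.755, 1.188)
t=1.250: state=(2.137, 1.073)
t=1.500: state=(2.627, 1.028)
t=1.750: state=(3.230, 1.061)
t=2.000: state=(3.937, 1.198)
t=2.250: state=(4.687, 1.495)
t=2.500: state=(5.325, 2.057)
t=2.750: state=(5.565, 3.018)
t=3.000: state=(5.106, 4.370)
t=3.250: state=(4.016, 5.670)
t=3.500: state=(2.831, 6.256)
t=3.750: state=(1.964, 5.988)
t=4.000: state=(1.450, 5.220)
t=4.250: state=(1.177, 4.318)
t=4.500: state=(1.054, 3.480)
t=4.750: state=(1.028, 2.777)
t=5.000: state=(1.076, 2.220)
t=5.250: state=(1.190, 1.795)
t=5.500: state=(1.370, 1.480)
t=5.750: state=(1.625, 1.257)
t=6.000: state=(1.967, 1.112)
t=6.250: state=(2.411, 1.037)
t=6.500: state=(2.967, 1.036)
t=6.750: state=(3.635, 1.126)
t=7.000: state=(4.379, 1.347)
t=7.250: state=(5.090, 1.784)
t=7.500: state=(5.537, 2.566)
t=7.650: state=(5.538, 3.247)
largest grid value and its neighbours: x(7.570)=5.56896, x(7.580)=5.56921, x(7.590)=5.56833
parabola through these three points peaks at t≈7.577 with x≈5.56926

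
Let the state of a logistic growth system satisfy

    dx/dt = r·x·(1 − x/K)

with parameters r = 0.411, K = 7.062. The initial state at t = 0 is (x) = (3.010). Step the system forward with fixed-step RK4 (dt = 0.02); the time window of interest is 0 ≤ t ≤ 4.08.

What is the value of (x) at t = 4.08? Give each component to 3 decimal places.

t=0.000: state=(3.010)
step 1 (dt=0.02): k1=(0.710), k2=(0.710), k3=(0.710), k4=(0.711); state += dt/6·(k1+2k2+2k3+k4)
t=0.020: state=(3.024)
t=0.040: state=(3.038)
t=0.060: state=(3.053)
continuing one RK4 step at a time; state shown every 10 steps (Δt=0.2):
t=0.200: state=(3.153)
t=0.400: state=(3.297)
t=0.600: state=(3.442)
t=0.800: state=(3.587)
t=1.000: state=(3.732)
t=1.200: state=(3.876)
t=1.400: state=(4.019)
t=1.600: state=(4.160)
t=1.800: state=(4.300)
t=2.000: state=(4.437)
t=2.200: state=(4.571)
t=2.400: state=(4.702)
t=2.600: state=(4.829)
t=2.800: state=(4.953)
t=3.000: state=(5.072)
t=3.200: state=(5.188)
t=3.400: state=(5.299)
t=3.600: state=(5.405)
t=3.800: state=(5.507)
t=4.000: state=(5.604)
t=4.080: state=(5.642)

(x) = (5.642)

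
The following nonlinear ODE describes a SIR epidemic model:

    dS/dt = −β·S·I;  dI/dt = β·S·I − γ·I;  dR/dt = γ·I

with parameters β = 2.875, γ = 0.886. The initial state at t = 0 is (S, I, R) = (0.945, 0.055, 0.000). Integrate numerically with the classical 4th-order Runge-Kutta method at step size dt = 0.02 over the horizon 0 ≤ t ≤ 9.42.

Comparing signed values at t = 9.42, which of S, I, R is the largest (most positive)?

t=0.000: state=(0.945, 0.055, 0.000)
step 1 (dt=0.02): k1=(-0.149, 0.101, 0.049), k2=(-0.152, 0.102, 0.050), k3=(-0.152, 0.102, 0.050), k4=(-0.154, 0.104, 0.051); state += dt/6·(k1+2k2+2k3+k4)
t=0.020: state=(0.942, 0.057, 0.001)
t=0.040: state=(0.939, 0.059, 0.002)
t=0.060: state=(0.936, 0.061, 0.003)
continuing one RK4 step at a time; state shown every 25 steps (Δt=0.5):
t=0.500: state=(0.833, 0.128, 0.039)
t=1.000: state=(0.641, 0.239, 0.119)
t=1.500: state=(0.423, 0.329, 0.248)
t=2.000: state=(0.259, 0.342, 0.399)
t=2.500: state=(0.163, 0.295, 0.542)
t=3.000: state=(0.112, 0.230, 0.658)
t=3.500: state=(0.084, 0.170, 0.746)
t=4.000: state=(0.068, 0.121, 0.810)
t=4.500: state=(0.059, 0.085, 0.856)
t=5.000: state=(0.053, 0.059, 0.888)
t=5.500: state=(0.049, 0.041, 0.910)
t=6.000: state=(0.047, 0.028, 0.925)
t=6.500: state=(0.045, 0.019, 0.935)
t=7.000: state=(0.044, 0.013, 0.942)
t=7.500: state=(0.044, 0.009, 0.947)
t=8.000: state=(0.043, 0.006, 0.951)
t=8.500: state=(0.043, 0.004, 0.953)
t=9.000: state=(0.043, 0.003, 0.954)
t=9.420: state=(0.043, 0.002, 0.955)
compare at T: S=0.043, I=0.002, R=0.955

largest component: R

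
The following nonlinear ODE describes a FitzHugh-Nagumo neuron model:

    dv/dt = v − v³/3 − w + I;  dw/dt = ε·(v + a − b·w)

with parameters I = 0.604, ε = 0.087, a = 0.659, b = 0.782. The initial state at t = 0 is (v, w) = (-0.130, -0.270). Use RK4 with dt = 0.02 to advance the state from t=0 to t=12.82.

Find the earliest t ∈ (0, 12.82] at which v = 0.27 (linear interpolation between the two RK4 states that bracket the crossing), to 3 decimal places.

t=0.000: state=(-0.130, -0.270)
step 1 (dt=0.02): k1=(0.745, 0.064), k2=(0.751, 0.065), k3=(0.751, 0.065), k4=(0.758, 0.066); state += dt/6·(k1+2k2+2k3+k4)
t=0.020: state=(-0.115, -0.269)
t=0.040: state=(-0.100, -0.267)
t=0.060: state=(-0.084, -0.266)
t=0.420: state=(0.251, -0.237)
next step: t=0.440: state=(0.272, -0.235) — v has crossed 0.27
linear interpolation between t=0.420 (0.25057) and t=0.440 (0.27248) → t≈0.438

t = 0.438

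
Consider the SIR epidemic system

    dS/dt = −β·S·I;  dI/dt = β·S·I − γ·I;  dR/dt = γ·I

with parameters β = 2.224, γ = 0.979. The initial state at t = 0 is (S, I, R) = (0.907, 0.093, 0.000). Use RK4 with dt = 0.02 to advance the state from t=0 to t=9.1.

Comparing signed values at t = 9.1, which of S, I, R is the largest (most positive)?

largest component: R

t=0.000: state=(0.907, 0.093, 0.000)
step 1 (dt=0.02): k1=(-0.188, 0.097, 0.091), k2=(-0.189, 0.097, 0.092), k3=(-0.189, 0.097, 0.092), k4=(-0.191, 0.098, 0.093); state += dt/6·(k1+2k2+2k3+k4)
t=0.020: state=(0.903, 0.095, 0.002)
t=0.040: state=(0.899, 0.097, 0.004)
t=0.060: state=(0.895, 0.099, 0.006)
continuing one RK4 step at a time; state shown every 25 steps (Δt=0.5):
t=0.500: state=(0.794, 0.147, 0.058)
t=1.000: state=(0.653, 0.202, 0.144)
t=1.500: state=(0.511, 0.236, 0.253)
t=2.000: state=(0.391, 0.239, 0.371)
t=2.500: state=(0.303, 0.214, 0.482)
t=3.000: state=(0.244, 0.178, 0.578)
t=3.500: state=(0.204, 0.140, 0.656)
t=4.000: state=(0.178, 0.106, 0.716)
t=4.500: state=(0.161, 0.078, 0.761)
t=5.000: state=(0.150, 0.057, 0.793)
t=5.500: state=(0.142, 0.041, 0.817)
t=6.000: state=(0.136, 0.029, 0.834)
t=6.500: state=(0.133, 0.021, 0.847)
t=7.000: state=(0.130, 0.015, 0.855)
t=7.500: state=(0.128, 0.010, 0.861)
t=8.000: state=(0.127, 0.007, 0.866)
t=8.500: state=(0.126, 0.005, 0.869)
t=9.000: state=(0.125, 0.004, 0.871)
t=9.100: state=(0.125, 0.003, 0.871)
compare at T: S=0.125, I=0.003, R=0.871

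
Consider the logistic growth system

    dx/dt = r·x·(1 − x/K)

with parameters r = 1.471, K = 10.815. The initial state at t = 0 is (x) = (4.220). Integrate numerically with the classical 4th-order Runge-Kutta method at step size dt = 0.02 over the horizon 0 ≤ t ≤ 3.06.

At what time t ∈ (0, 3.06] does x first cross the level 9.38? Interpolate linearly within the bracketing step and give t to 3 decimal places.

t=0.000: state=(4.220)
step 1 (dt=0.02): k1=(3.785), k2=(3.797), k3=(3.797), k4=(3.809); state += dt/6·(k1+2k2+2k3+k4)
t=0.020: state=(4.296)
t=0.040: state=(4.372)
t=0.060: state=(4.449)
continuing one RK4 step at a time; state shown every 5 steps (Δt=0.1):
t=0.100: state=(4.604)
t=0.200: state=(4.997)
t=0.300: state=(5.394)
t=0.400: state=(5.791)
t=0.500: state=(6.184)
t=0.600: state=(6.568)
t=0.700: state=(6.941)
t=0.800: state=(7.299)
t=0.900: state=(7.639)
t=1.000: state=(7.958)
t=1.100: state=(8.257)
t=1.200: state=(8.533)
t=1.300: state=(8.786)
t=1.400: state=(9.018)
t=1.500: state=(9.227)
t=1.560: state=(9.343)
next step: t=1.580: state=(9.380) — x has crossed 9.38
linear interpolation between t=1.560 (9.34335) and t=1.580 (9.38036) → t≈1.580

t = 1.580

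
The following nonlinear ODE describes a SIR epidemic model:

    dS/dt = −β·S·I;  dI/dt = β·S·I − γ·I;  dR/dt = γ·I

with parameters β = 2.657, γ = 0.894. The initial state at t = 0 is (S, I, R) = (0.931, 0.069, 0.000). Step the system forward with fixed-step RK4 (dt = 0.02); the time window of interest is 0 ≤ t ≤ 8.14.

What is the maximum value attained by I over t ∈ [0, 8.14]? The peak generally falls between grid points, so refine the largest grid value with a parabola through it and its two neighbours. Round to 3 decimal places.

max I = 0.321

t=0.000: state=(0.931, 0.069, 0.000)
step 1 (dt=0.02): k1=(-0.171, 0.109, 0.062), k2=(-0.173, 0.110, 0.063), k3=(-0.173, 0.110, 0.063), k4=(-0.175, 0.112, 0.064); state += dt/6·(k1+2k2+2k3+k4)
t=0.020: state=(0.928, 0.071, 0.001)
t=0.040: state=(0.924, 0.073, 0.003)
t=0.060: state=(0.920, 0.076, 0.004)
continuing one RK4 step at a time; state shown every 25 steps (Δt=0.5):
t=0.500: state=(0.813, 0.142, 0.046)
t=1.000: state=(0.632, 0.238, 0.130)
t=1.500: state=(0.437, 0.308, 0.254)
t=2.000: state=(0.287, 0.317, 0.397)
t=2.500: state=(0.192, 0.277, 0.530)
t=3.000: state=(0.138, 0.220, 0.642)
t=3.500: state=(0.107, 0.165, 0.728)
t=4.000: state=(0.089, 0.120, 0.791)
t=4.500: state=(0.077, 0.086, 0.837)
t=5.000: state=(0.070, 0.061, 0.869)
t=5.500: state=(0.066, 0.042, 0.892)
t=6.000: state=(0.063, 0.030, 0.908)
t=6.500: state=(0.061, 0.020, 0.919)
t=7.000: state=(0.059, 0.014, 0.927)
t=7.500: state=(0.058, 0.010, 0.932)
t=8.000: state=(0.058, 0.007, 0.935)
t=8.140: state=(0.058, 0.006, 0.936)
largest grid value and its neighbours: I(1.800)=0.32107, I(1.820)=0.32108, I(1.840)=0.32098
parabola through these three points peaks at t≈1.811 with I≈0.32109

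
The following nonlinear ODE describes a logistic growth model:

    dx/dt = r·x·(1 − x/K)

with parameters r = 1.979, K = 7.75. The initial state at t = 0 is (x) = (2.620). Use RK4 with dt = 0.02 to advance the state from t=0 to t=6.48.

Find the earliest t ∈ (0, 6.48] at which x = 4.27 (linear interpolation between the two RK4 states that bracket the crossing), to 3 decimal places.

t=0.000: state=(2.620)
step 1 (dt=0.02): k1=(3.432), k2=(3.454), k3=(3.454), k4=(3.475); state += dt/6·(k1+2k2+2k3+k4)
t=0.020: state=(2.689)
t=0.040: state=(2.759)
t=0.060: state=(2.830)
t=0.440: state=(4.259)
next step: t=0.460: state=(4.335) — x has crossed 4.27
linear interpolation between t=0.440 (4.25897) and t=0.460 (4.33474) → t≈0.443

t = 0.443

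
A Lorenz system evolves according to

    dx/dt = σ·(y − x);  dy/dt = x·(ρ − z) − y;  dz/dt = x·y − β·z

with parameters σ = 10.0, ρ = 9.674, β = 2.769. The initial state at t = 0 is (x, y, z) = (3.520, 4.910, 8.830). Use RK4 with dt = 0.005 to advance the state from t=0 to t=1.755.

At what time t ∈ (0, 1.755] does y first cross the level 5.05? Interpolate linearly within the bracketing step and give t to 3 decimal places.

t=0.000: state=(3.520, 4.910, 8.830)
step 1 (dt=0.005): k1=(13.900, -1.939, -7.167), k2=(13.504, -1.841, -6.964), k3=(13.516, -1.844, -6.969), k4=(13.132, -1.748, -6.772); state += dt/6·(k1+2k2+2k3+k4)
t=0.005: state=(3.588, 4.901, 8.795)
t=0.010: state=(3.651, 4.893, 8.762)
t=0.015: state=(3.712, 4.885, 8.731)
continuing one RK4 step at a time; state shown every 20 steps (Δt=0.1):
t=0.100: state=(4.370, 4.867, 8.410)
t=0.200: state=(4.721, 4.977, 8.341)
t=0.255: state=(4.846, 5.047, 8.387)
next step: t=0.260: state=(4.856, 5.053, 8.393) — y has crossed 5.05
linear interpolation between t=0.255 (5.04732) and t=0.260 (5.05321) → t≈0.257

t = 0.257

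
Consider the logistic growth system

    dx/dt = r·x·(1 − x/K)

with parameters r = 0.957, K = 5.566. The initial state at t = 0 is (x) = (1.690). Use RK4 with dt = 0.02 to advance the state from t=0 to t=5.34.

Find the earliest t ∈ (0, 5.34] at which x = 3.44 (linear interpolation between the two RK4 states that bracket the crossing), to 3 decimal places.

t=0.000: state=(1.690)
step 1 (dt=0.02): k1=(1.126), k2=(1.130), k3=(1.130), k4=(1.135); state += dt/6·(k1+2k2+2k3+k4)
t=0.020: state=(1.713)
t=0.040: state=(1.735)
t=0.060: state=(1.758)
continuing one RK4 step at a time; state shown every 10 steps (Δt=0.2):
t=0.200: state=(1.923)
t=0.400: state=(2.171)
t=0.600: state=(2.429)
t=0.800: state=(2.693)
t=1.000: state=(2.959)
t=1.200: state=(3.222)
t=1.360: state=(3.427)
next step: t=1.380: state=(3.452) — x has crossed 3.44
linear interpolation between t=1.360 (3.42713) and t=1.380 (3.45228) → t≈1.370

t = 1.370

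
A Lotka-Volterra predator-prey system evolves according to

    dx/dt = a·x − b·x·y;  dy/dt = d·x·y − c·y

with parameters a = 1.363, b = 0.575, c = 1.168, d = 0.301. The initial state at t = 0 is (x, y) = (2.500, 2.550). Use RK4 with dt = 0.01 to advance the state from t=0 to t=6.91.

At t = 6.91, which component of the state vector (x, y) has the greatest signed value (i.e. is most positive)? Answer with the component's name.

t=0.000: state=(2.500, 2.550)
step 1 (dt=0.01): k1=(-0.258, -1.060), k2=(-0.250, -1.058), k3=(-0.250, -1.058), k4=(-0.243, -1.057); state += dt/6·(k1+2k2+2k3+k4)
t=0.010: state=(2.497, 2.539)
t=0.020: state=(2.495, 2.529)
t=0.030: state=(2.493, 2.518)
continuing one RK4 step at a time; state shown every 25 steps (Δt=0.25):
t=0.250: state=(2.482, 2.296)
t=0.500: state=(2.551, 2.071)
t=0.750: state=(2.701, 1.883)
t=1.000: state=(2.929, 1.737)
t=1.250: state=(3.233, 1.635)
t=1.500: state=(3.610, 1.579)
t=1.750: state=(4.050, 1.572)
t=2.000: state=(4.530, 1.621)
t=2.250: state=(5.008, 1.734)
t=2.500: state=(5.421, 1.918)
t=2.750: state=(5.683, 2.178)
t=3.000: state=(5.712, 2.501)
t=3.250: state=(5.467, 2.849)
t=3.500: state=(4.987, 3.157)
t=3.750: state=(4.384, 3.355)
t=4.000: state=(3.785, 3.406)
t=4.250: state=(3.278, 3.315)
t=4.500: state=(2.899, 3.121)
t=4.750: state=(2.649, 2.869)
t=5.000: state=(2.514, 2.600)
t=5.250: state=(2.478, 2.342)
t=5.500: state=(2.531, 2.110)
t=5.750: state=(2.666, 1.915)
t=6.000: state=(2.880, 1.761)
t=6.250: state=(3.170, 1.651)
t=6.500: state=(3.534, 1.586)
t=6.750: state=(3.963, 1.569)
t=6.910: state=(4.263, 1.587)
compare at T: x=4.263, y=1.587

largest component: x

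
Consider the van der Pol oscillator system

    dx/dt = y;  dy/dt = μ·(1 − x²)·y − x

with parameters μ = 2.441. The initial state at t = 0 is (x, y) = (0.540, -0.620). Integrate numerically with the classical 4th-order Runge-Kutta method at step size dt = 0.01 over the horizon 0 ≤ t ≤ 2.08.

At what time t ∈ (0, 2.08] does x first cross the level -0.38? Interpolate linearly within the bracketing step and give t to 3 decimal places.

t=0.000: state=(0.540, -0.620)
step 1 (dt=0.01): k1=(-0.620, -1.612), k2=(-0.628, -1.628), k3=(-0.628, -1.628), k4=(-0.636, -1.644); state += dt/6·(k1+2k2+2k3+k4)
t=0.010: state=(0.534, -0.636)
t=0.020: state=(0.527, -0.653)
t=0.030: state=(0.521, -0.670)
continuing one RK4 step at a time; state shown every 10 steps (Δt=0.1):
t=0.100: state=(0.469, -0.799)
t=0.200: state=(0.379, -1.023)
t=0.300: state=(0.263, -1.309)
t=0.400: state=(0.114, -1.677)
t=0.500: state=(-0.076, -2.142)
t=0.600: state=(-0.317, -2.686)
t=0.620: state=(-0.372, -2.797)
next step: t=0.630: state=(-0.400, -2.852) — x has crossed -0.38
linear interpolation between t=0.620 (-0.37183) and t=0.630 (-0.40007) → t≈0.623

t = 0.623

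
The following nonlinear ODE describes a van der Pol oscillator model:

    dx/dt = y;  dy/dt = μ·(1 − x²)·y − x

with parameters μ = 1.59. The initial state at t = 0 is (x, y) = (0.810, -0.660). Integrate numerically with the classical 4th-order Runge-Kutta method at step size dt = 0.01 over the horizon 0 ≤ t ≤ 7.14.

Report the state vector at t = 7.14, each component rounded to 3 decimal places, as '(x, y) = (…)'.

t=0.000: state=(0.810, -0.660)
step 1 (dt=0.01): k1=(-0.660, -1.171), k2=(-0.666, -1.176), k3=(-0.666, -1.176), k4=(-0.672, -1.182); state += dt/6·(k1+2k2+2k3+k4)
t=0.010: state=(0.803, -0.672)
t=0.020: state=(0.797, -0.684)
t=0.030: state=(0.790, -0.696)
continuing one RK4 step at a time; state shown every 25 steps (Δt=0.25):
t=0.250: state=(0.605, -1.001)
t=0.500: state=(0.296, -1.503)
t=0.750: state=(-0.167, -2.244)
t=1.000: state=(-0.820, -2.872)
t=1.250: state=(-1.488, -2.188)
t=1.500: state=(-1.847, -0.740)
t=1.750: state=(-1.920, 0.032)
t=2.000: state=(-1.872, 0.308)
t=2.250: state=(-1.779, 0.421)
t=2.500: state=(-1.665, 0.494)
t=2.750: state=(-1.533, 0.566)
t=3.000: state=(-1.380, 0.658)
t=3.250: state=(-1.200, 0.791)
t=3.500: state=(-0.979, 0.997)
t=3.750: state=(-0.690, 1.344)
t=4.000: state=(-0.285, 1.950)
t=4.250: state=(0.314, 2.876)
t=4.500: state=(1.113, 3.256)
t=4.750: state=(1.766, 1.739)
t=5.000: state=(1.999, 0.314)
t=5.250: state=(2.001, -0.198)
t=5.500: state=(1.928, -0.358)
t=5.750: state=(1.829, -0.429)
t=6.000: state=(1.715, -0.484)
t=6.250: state=(1.587, -0.545)
t=6.500: state=(1.441, -0.624)
t=6.750: state=(1.272, -0.737)
t=7.000: state=(1.068, -0.910)
t=7.140: state=(0.931, -1.050)

(x, y) = (0.931, -1.050)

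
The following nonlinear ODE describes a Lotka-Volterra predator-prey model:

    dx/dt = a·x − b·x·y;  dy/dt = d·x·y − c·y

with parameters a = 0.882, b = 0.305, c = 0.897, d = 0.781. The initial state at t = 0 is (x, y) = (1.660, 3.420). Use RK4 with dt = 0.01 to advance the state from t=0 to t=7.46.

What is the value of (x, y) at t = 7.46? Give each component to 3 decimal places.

t=0.000: state=(1.660, 3.420)
step 1 (dt=0.01): k1=(-0.267, 1.366), k2=(-0.271, 1.365), k3=(-0.271, 1.365), k4=(-0.274, 1.364); state += dt/6·(k1+2k2+2k3+k4)
t=0.010: state=(1.657, 3.434)
t=0.020: state=(1.655, 3.447)
t=0.030: state=(1.652, 3.461)
continuing one RK4 step at a time; state shown every 25 steps (Δt=0.25):
t=0.250: state=(1.574, 3.750)
t=0.500: state=(1.458, 4.031)
t=0.750: state=(1.326, 4.228)
t=1.000: state=(1.193, 4.320)
t=1.250: state=(1.070, 4.304)
t=1.500: state=(0.964, 4.193)
t=1.750: state=(0.879, 4.010)
t=2.000: state=(0.814, 3.779)
t=2.250: state=(0.768, 3.523)
t=2.500: state=(0.739, 3.261)
t=2.750: state=(0.726, 3.006)
t=3.000: state=(0.726, 2.767)
t=3.250: state=(0.739, 2.551)
t=3.500: state=(0.764, 2.360)
t=3.750: state=(0.801, 2.197)
t=4.000: state=(0.849, 2.062)
t=4.250: state=(0.909, 1.956)
t=4.500: state=(0.979, 1.879)
t=4.750: state=(1.059, 1.832)
t=5.000: state=(1.150, 1.816)
t=5.250: state=(1.247, 1.834)
t=5.500: state=(1.350, 1.888)
t=5.750: state=(1.452, 1.984)
t=6.000: state=(1.548, 2.125)
t=6.250: state=(1.630, 2.317)
t=6.500: state=(1.688, 2.561)
t=6.750: state=(1.712, 2.854)
t=7.000: state=(1.696, 3.183)
t=7.250: state=(1.638, 3.524)
t=7.460: state=(1.559, 3.795)

(x, y) = (1.559, 3.795)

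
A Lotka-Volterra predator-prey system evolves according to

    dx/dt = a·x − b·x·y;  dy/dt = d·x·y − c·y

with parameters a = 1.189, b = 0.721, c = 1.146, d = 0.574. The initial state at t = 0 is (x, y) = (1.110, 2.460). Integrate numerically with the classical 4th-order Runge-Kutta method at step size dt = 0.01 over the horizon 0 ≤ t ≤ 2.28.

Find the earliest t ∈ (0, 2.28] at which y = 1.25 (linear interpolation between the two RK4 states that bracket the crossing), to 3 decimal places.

t = 1.139

t=0.000: state=(1.110, 2.460)
step 1 (dt=0.01): k1=(-0.649, -1.252), k2=(-0.642, -1.253), k3=(-0.642, -1.253), k4=(-0.635, -1.254); state += dt/6·(k1+2k2+2k3+k4)
t=0.010: state=(1.104, 2.447)
t=0.020: state=(1.097, 2.435)
t=0.030: state=(1.091, 2.422)
continuing one RK4 step at a time; state shown every 10 steps (Δt=0.1):
t=0.100: state=(1.052, 2.334)
t=0.200: state=(1.006, 2.208)
t=0.300: state=(0.970, 2.083)
t=0.400: state=(0.945, 1.963)
t=0.500: state=(0.927, 1.847)
t=0.600: state=(0.918, 1.736)
t=0.700: state=(0.916, 1.632)
t=0.800: state=(0.920, 1.534)
t=0.900: state=(0.931, 1.442)
t=1.000: state=(0.948, 1.357)
t=1.100: state=(0.971, 1.279)
t=1.130: state=(0.979, 1.257)
next step: t=1.140: state=(0.981, 1.249) — y has crossed 1.25
linear interpolation between t=1.130 (1.25652) and t=1.140 (1.24921) → t≈1.139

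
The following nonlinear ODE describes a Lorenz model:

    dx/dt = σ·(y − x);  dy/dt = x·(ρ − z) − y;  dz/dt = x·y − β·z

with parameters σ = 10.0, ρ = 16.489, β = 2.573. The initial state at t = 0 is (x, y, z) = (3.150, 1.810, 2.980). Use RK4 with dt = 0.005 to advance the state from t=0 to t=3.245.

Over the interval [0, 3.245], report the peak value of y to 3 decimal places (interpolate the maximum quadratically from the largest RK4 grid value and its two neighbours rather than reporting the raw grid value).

max y = 14.530

t=0.000: state=(3.150, 1.810, 2.980)
step 1 (dt=0.005): k1=(-13.400, 40.743, -1.966), k2=(-12.046, 40.204, -1.697), k3=(-12.094, 40.249, -1.696), k4=(-10.783, 39.751, -1.432); state += dt/6·(k1+2k2+2k3+k4)
t=0.005: state=(3.090, 2.011, 2.972)
t=0.010: state=(3.042, 2.208, 2.966)
t=0.015: state=(3.006, 2.401, 2.962)
continuing one RK4 step at a time; state shown every 40 steps (Δt=0.2):
t=0.200: state=(6.769, 10.829, 6.459)
t=0.400: state=(11.358, 8.033, 24.564)
t=0.600: state=(2.113, -0.572, 17.083)
t=0.800: state=(-0.039, -0.306, 10.166)
t=1.000: state=(-0.409, -0.636, 6.095)
t=1.200: state=(-1.358, -2.235, 3.831)
t=1.400: state=(-5.111, -8.413, 4.920)
t=1.600: state=(-11.950, -11.992, 21.690)
t=1.800: state=(-3.705, 0.177, 19.175)
t=2.000: state=(-0.302, 0.102, 11.400)
t=2.200: state=(-0.059, -0.063, 6.814)
t=2.400: state=(-0.148, -0.240, 4.075)
t=2.600: state=(-0.565, -0.964, 2.467)
t=2.800: state=(-2.411, -4.184, 2.041)
t=3.000: state=(-9.360, -14.241, 10.269)
t=3.200: state=(-8.716, -2.509, 24.670)
t=3.245: state=(-5.945, -0.103, 22.348)
largest grid value and its neighbours: y(0.290)=14.51123, y(0.295)=14.53003, y(0.300)=14.51792
parabola through these three points peaks at t≈0.296 with y≈14.53021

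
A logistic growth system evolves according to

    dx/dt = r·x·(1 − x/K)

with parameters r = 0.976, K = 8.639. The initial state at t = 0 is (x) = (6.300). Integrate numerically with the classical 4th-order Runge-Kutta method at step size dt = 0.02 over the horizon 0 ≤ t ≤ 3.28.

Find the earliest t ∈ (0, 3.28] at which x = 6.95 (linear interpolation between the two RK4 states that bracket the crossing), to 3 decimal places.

t=0.000: state=(6.300)
step 1 (dt=0.02): k1=(1.665), k2=(1.657), k3=(1.657), k4=(1.650); state += dt/6·(k1+2k2+2k3+k4)
t=0.020: state=(6.333)
t=0.040: state=(6.366)
t=0.060: state=(6.399)
continuing one RK4 step at a time; state shown every 10 steps (Δt=0.2):
t=0.200: state=(6.618)
t=0.400: state=(6.904)
t=0.420: state=(6.931)
next step: t=0.440: state=(6.958) — x has crossed 6.95
linear interpolation between t=0.420 (6.93109) and t=0.440 (6.95768) → t≈0.434

t = 0.434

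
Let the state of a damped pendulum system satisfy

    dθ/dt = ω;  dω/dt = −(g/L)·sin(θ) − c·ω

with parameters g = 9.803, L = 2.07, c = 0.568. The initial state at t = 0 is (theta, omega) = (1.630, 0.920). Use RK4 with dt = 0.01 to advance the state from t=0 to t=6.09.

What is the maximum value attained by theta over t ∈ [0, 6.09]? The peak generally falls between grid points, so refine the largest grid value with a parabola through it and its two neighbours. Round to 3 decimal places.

max theta = 1.714

t=0.000: state=(1.630, 0.920)
step 1 (dt=0.01): k1=(0.920, -5.250), k2=(0.894, -5.234), k3=(0.894, -5.234), k4=(0.868, -5.218); state += dt/6·(k1+2k2+2k3+k4)
t=0.010: state=(1.639, 0.868)
t=0.020: state=(1.647, 0.816)
t=0.030: state=(1.655, 0.764)
continuing one RK4 step at a time; state shown every 20 steps (Δt=0.2):
t=0.200: state=(1.713, -0.068)
t=0.400: state=(1.610, -0.950)
t=0.600: state=(1.339, -1.738)
t=0.800: state=(0.926, -2.358)
t=1.000: state=(0.417, -2.656)
t=1.200: state=(-0.106, -2.502)
t=1.400: state=(-0.555, -1.933)
t=1.600: state=(-0.864, -1.134)
t=1.800: state=(-1.006, -0.284)
t=2.000: state=(-0.982, 0.503)
t=2.200: state=(-0.813, 1.153)
t=2.400: state=(-0.535, 1.590)
t=2.600: state=(-0.197, 1.737)
t=2.800: state=(0.139, 1.571)
t=3.000: state=(0.414, 1.150)
t=3.200: state=(0.590, 0.588)
t=3.400: state=(0.648, -0.002)
t=3.600: state=(0.593, -0.528)
t=3.800: state=(0.446, -0.920)
t=4.000: state=(0.238, -1.121)
t=4.200: state=(0.011, -1.110)
t=4.400: state=(-0.193, -0.905)
t=4.600: state=(-0.342, -0.565)
t=4.800: state=(-0.415, -0.168)
t=5.000: state=(-0.410, 0.214)
t=5.200: state=(-0.335, 0.521)
t=5.400: state=(-0.210, 0.707)
t=5.600: state=(-0.061, 0.751)
t=5.800: state=(0.082, 0.659)
t=6.000: state=(0.195, 0.461)
t=6.090: state=(0.232, 0.349)
largest grid value and its neighbours: theta(0.180)=1.71364, theta(0.190)=1.71367, theta(0.200)=1.71322
parabola through these three points peaks at t≈0.186 with theta≈1.71371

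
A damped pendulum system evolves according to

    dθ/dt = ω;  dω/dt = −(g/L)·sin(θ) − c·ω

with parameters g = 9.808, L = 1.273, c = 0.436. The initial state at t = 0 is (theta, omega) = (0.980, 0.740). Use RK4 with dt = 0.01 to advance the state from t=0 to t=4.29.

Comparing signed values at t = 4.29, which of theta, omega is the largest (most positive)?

largest component: omega

t=0.000: state=(0.980, 0.740)
step 1 (dt=0.01): k1=(0.740, -6.721), k2=(0.706, -6.723), k3=(0.706, -6.722), k4=(0.673, -6.722); state += dt/6·(k1+2k2+2k3+k4)
t=0.010: state=(0.987, 0.673)
t=0.020: state=(0.993, 0.606)
t=0.030: state=(0.999, 0.538)
continuing one RK4 step at a time; state shown every 20 steps (Δt=0.2):
t=0.200: state=(0.995, -0.571)
t=0.400: state=(0.765, -1.674)
t=0.600: state=(0.356, -2.323)
t=0.800: state=(-0.118, -2.297)
t=1.000: state=(-0.519, -1.626)
t=1.200: state=(-0.745, -0.598)
t=1.400: state=(-0.755, 0.477)
t=1.600: state=(-0.567, 1.358)
t=1.800: state=(-0.240, 1.828)
t=2.000: state=(0.127, 1.752)
t=2.200: state=(0.428, 1.186)
t=2.400: state=(0.584, 0.353)
t=2.600: state=(0.568, -0.498)
t=2.800: state=(0.398, -1.153)
t=3.000: state=(0.131, -1.446)
t=3.200: state=(-0.151, -1.304)
t=3.400: state=(-0.366, -0.805)
t=3.600: state=(-0.461, -0.128)
t=3.800: state=(-0.419, 0.525)
t=4.000: state=(-0.264, 0.984)
t=4.200: state=(-0.047, 1.131)
t=4.290: state=(0.054, 1.085)
compare at T: theta=0.054, omega=1.085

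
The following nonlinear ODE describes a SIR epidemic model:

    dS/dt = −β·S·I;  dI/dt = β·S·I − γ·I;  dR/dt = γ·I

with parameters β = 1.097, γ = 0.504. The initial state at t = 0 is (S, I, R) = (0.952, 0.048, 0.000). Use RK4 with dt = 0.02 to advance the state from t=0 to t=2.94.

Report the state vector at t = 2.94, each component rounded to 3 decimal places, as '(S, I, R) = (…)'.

t=0.000: state=(0.952, 0.048, 0.000)
step 1 (dt=0.02): k1=(-0.050, 0.026, 0.024), k2=(-0.050, 0.026, 0.024), k3=(-0.050, 0.026, 0.024), k4=(-0.051, 0.026, 0.024); state += dt/6·(k1+2k2+2k3+k4)
t=0.020: state=(0.951, 0.049, 0.000)
t=0.040: state=(0.950, 0.049, 0.001)
t=0.060: state=(0.949, 0.050, 0.001)
continuing one RK4 step at a time; state shown every 5 steps (Δt=0.1):
t=0.100: state=(0.947, 0.051, 0.002)
t=0.200: state=(0.941, 0.053, 0.005)
t=0.300: state=(0.936, 0.056, 0.008)
t=0.400: state=(0.930, 0.059, 0.011)
t=0.500: state=(0.924, 0.062, 0.014)
t=0.600: state=(0.917, 0.066, 0.017)
t=0.700: state=(0.911, 0.069, 0.020)
t=0.800: state=(0.903, 0.072, 0.024)
t=0.900: state=(0.896, 0.076, 0.028)
t=1.000: state=(0.889, 0.080, 0.032)
t=1.100: state=(0.881, 0.084, 0.036)
t=1.200: state=(0.872, 0.088, 0.040)
t=1.300: state=(0.864, 0.092, 0.045)
t=1.400: state=(0.855, 0.096, 0.049)
t=1.500: state=(0.846, 0.100, 0.054)
t=1.600: state=(0.836, 0.104, 0.059)
t=1.700: state=(0.827, 0.108, 0.065)
t=1.800: state=(0.817, 0.113, 0.070)
t=1.900: state=(0.807, 0.117, 0.076)
t=2.000: state=(0.796, 0.122, 0.082)
t=2.100: state=(0.785, 0.126, 0.088)
t=2.200: state=(0.774, 0.131, 0.095)
t=2.300: state=(0.763, 0.135, 0.102)
t=2.400: state=(0.752, 0.140, 0.109)
t=2.500: state=(0.740, 0.144, 0.116)
t=2.600: state=(0.728, 0.149, 0.123)
t=2.700: state=(0.716, 0.153, 0.131)
t=2.800: state=(0.704, 0.157, 0.138)
t=2.900: state=(0.692, 0.161, 0.147)
t=2.940: state=(0.687, 0.163, 0.150)

(S, I, R) = (0.687, 0.163, 0.150)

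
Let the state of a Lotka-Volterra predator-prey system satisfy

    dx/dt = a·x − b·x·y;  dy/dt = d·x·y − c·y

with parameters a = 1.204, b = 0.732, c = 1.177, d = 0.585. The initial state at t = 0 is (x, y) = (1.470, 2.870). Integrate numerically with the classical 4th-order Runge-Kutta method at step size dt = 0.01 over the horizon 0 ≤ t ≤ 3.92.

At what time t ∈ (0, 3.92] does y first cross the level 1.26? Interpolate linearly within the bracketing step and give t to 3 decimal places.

t = 1.456

t=0.000: state=(1.470, 2.870)
step 1 (dt=0.01): k1=(-1.318, -0.910), k2=(-1.308, -0.920), k3=(-1.308, -0.919), k4=(-1.297, -0.929); state += dt/6·(k1+2k2+2k3+k4)
t=0.010: state=(1.457, 2.861)
t=0.020: state=(1.444, 2.851)
t=0.030: state=(1.431, 2.842)
continuing one RK4 step at a time; state shown every 20 steps (Δt=0.2):
t=0.200: state=(1.247, 2.657)
t=0.400: state=(1.095, 2.406)
t=0.600: state=(0.998, 2.148)
t=0.800: state=(0.944, 1.901)
t=1.000: state=(0.925, 1.676)
t=1.200: state=(0.935, 1.476)
t=1.400: state=(0.971, 1.304)
t=1.450: state=(0.983, 1.265)
next step: t=1.460: state=(0.986, 1.257) — y has crossed 1.26
linear interpolation between t=1.450 (1.26475) and t=1.460 (1.25717) → t≈1.456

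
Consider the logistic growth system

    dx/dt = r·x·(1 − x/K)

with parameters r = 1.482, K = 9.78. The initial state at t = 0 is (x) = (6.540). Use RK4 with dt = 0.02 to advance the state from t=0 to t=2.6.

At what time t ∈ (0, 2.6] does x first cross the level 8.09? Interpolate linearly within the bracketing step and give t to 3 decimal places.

t = 0.583

t=0.000: state=(6.540)
step 1 (dt=0.02): k1=(3.211), k2=(3.195), k3=(3.195), k4=(3.178); state += dt/6·(k1+2k2+2k3+k4)
t=0.020: state=(6.604)
t=0.040: state=(6.667)
t=0.060: state=(6.730)
continuing one RK4 step at a time; state shown every 5 steps (Δt=0.1):
t=0.100: state=(6.853)
t=0.200: state=(7.147)
t=0.300: state=(7.423)
t=0.400: state=(7.677)
t=0.500: state=(7.912)
t=0.580: state=(8.084)
next step: t=0.600: state=(8.126) — x has crossed 8.09
linear interpolation between t=0.580 (8.08443) and t=0.600 (8.12558) → t≈0.583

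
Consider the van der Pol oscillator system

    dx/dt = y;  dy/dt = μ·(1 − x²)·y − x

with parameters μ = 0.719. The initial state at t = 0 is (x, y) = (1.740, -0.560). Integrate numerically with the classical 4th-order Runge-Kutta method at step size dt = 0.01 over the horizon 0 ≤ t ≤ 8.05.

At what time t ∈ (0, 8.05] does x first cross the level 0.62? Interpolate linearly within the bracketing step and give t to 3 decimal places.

t=0.000: state=(1.740, -0.560)
step 1 (dt=0.01): k1=(-0.560, -0.924), k2=(-0.565, -0.918), k3=(-0.565, -0.918), k4=(-0.569, -0.913); state += dt/6·(k1+2k2+2k3+k4)
t=0.010: state=(1.734, -0.569)
t=0.020: state=(1.729, -0.578)
t=0.030: state=(1.723, -0.587)
continuing one RK4 step at a time; state shown every 50 steps (Δt=0.5):
t=0.500: state=(1.358, -0.955)
t=1.000: state=(0.771, -1.429)
t=1.100: state=(0.622, -1.554)
next step: t=1.110: state=(0.606, -1.567) — x has crossed 0.62
linear interpolation between t=1.100 (0.62196) and t=1.110 (0.60636) → t≈1.101

t = 1.101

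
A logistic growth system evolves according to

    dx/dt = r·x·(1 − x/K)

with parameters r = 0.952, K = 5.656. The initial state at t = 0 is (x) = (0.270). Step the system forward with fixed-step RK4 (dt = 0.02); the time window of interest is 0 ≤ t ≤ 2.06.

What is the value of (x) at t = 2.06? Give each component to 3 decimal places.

(x) = (1.486)

t=0.000: state=(0.270)
step 1 (dt=0.02): k1=(0.245), k2=(0.247), k3=(0.247), k4=(0.249); state += dt/6·(k1+2k2+2k3+k4)
t=0.020: state=(0.275)
t=0.040: state=(0.280)
t=0.060: state=(0.285)
continuing one RK4 step at a time; state shown every 5 steps (Δt=0.1):
t=0.100: state=(0.296)
t=0.200: state=(0.323)
t=0.300: state=(0.354)
t=0.400: state=(0.387)
t=0.500: state=(0.422)
t=0.600: state=(0.461)
t=0.700: state=(0.503)
t=0.800: state=(0.548)
t=0.900: state=(0.597)
t=1.000: state=(0.650)
t=1.100: state=(0.707)
t=1.200: state=(0.768)
t=1.300: state=(0.833)
t=1.400: state=(0.903)
t=1.500: state=(0.978)
t=1.600: state=(1.057)
t=1.700: state=(1.142)
t=1.800: state=(1.231)
t=1.900: state=(1.325)
t=2.000: state=(1.424)
t=2.060: state=(1.486)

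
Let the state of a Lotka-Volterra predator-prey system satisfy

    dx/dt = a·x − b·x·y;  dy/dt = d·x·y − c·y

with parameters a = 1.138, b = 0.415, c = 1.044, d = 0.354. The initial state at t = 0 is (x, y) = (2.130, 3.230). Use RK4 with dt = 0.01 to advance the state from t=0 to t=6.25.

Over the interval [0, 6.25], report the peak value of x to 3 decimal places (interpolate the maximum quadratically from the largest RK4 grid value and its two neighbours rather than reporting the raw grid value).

max x = 4.124

t=0.000: state=(2.130, 3.230)
step 1 (dt=0.01): k1=(-0.431, -0.937), k2=(-0.427, -0.938), k3=(-0.427, -0.938), k4=(-0.422, -0.939); state += dt/6·(k1+2k2+2k3+k4)
t=0.010: state=(2.126, 3.221)
t=0.020: state=(2.122, 3.211)
t=0.030: state=(2.117, 3.202)
continuing one RK4 step at a time; state shown every 25 steps (Δt=0.25):
t=0.250: state=(2.050, 2.992)
t=0.500: state=(2.022, 2.759)
t=0.750: state=(2.042, 2.543)
t=1.000: state=(2.105, 2.353)
t=1.250: state=(2.211, 2.193)
t=1.500: state=(2.357, 2.067)
t=1.750: state=(2.541, 1.977)
t=2.000: state=(2.759, 1.925)
t=2.250: state=(3.006, 1.913)
t=2.500: state=(3.272, 1.945)
t=2.750: state=(3.541, 2.026)
t=3.000: state=(3.789, 2.159)
t=3.250: state=(3.989, 2.347)
t=3.500: state=(4.106, 2.588)
t=3.750: state=(4.112, 2.871)
t=4.000: state=(3.995, 3.168)
t=4.250: state=(3.767, 3.443)
t=4.500: state=(3.462, 3.654)
t=4.750: state=(3.128, 3.767)
t=5.000: state=(2.809, 3.773)
t=5.250: state=(2.535, 3.680)
t=5.500: state=(2.318, 3.512)
t=5.750: state=(2.164, 3.297)
t=6.000: state=(2.068, 3.062)
t=6.250: state=(2.025, 2.826)
largest grid value and its neighbours: x(3.630)=4.12409, x(3.640)=4.12418, x(3.650)=4.12407
parabola through these three points peaks at t≈3.639 with x≈4.12418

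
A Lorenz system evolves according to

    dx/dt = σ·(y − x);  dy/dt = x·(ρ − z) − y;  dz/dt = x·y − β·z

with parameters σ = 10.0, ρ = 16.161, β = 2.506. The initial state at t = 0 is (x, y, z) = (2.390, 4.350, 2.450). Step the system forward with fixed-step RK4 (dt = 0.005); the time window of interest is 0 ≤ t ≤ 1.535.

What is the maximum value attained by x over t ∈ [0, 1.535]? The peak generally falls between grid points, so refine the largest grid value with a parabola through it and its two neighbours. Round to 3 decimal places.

max x = 12.141

t=0.000: state=(2.390, 4.350, 2.450)
step 1 (dt=0.005): k1=(19.600, 28.419, 4.257), k2=(19.820, 28.994, 4.617), k3=(19.829, 28.998, 4.620), k4=(20.058, 29.576, 4.991); state += dt/6·(k1+2k2+2k3+k4)
t=0.005: state=(2.489, 4.495, 2.473)
t=0.010: state=(2.591, 4.646, 2.500)
t=0.015: state=(2.695, 4.802, 2.531)
continuing one RK4 step at a time; state shown every 10 steps (Δt=0.05):
t=0.050: state=(3.508, 6.069, 2.883)
t=0.100: state=(4.992, 8.400, 3.990)
t=0.150: state=(6.920, 11.193, 6.278)
t=0.200: state=(9.175, 13.751, 10.322)
t=0.250: state=(11.235, 14.556, 16.061)
t=0.300: state=(12.141, 12.159, 21.734)
t=0.350: state=(11.159, 7.351, 24.626)
t=0.400: state=(8.658, 2.885, 24.084)
t=0.450: state=(5.777, 0.326, 21.753)
t=0.500: state=(3.386, -0.654, 19.143)
t=0.550: state=(1.739, -0.853, 16.798)
t=0.600: state=(0.728, -0.797, 14.773)
t=0.650: state=(0.146, -0.716, 13.019)
t=0.700: state=(-0.185, -0.690, 11.487)
t=0.750: state=(-0.391, -0.735, 10.144)
t=0.800: state=(-0.549, -0.853, 8.967)
t=0.850: state=(-0.707, -1.048, 7.939)
t=0.900: state=(-0.899, -1.336, 7.049)
t=0.950: state=(-1.154, -1.745, 6.293)
t=1.000: state=(-1.502, -2.317, 5.678)
t=1.050: state=(-1.984, -3.111, 5.231)
t=1.100: state=(-2.649, -4.202, 5.012)
t=1.150: state=(-3.559, -5.669, 5.141)
t=1.200: state=(-4.778, -7.558, 5.833)
t=1.250: state=(-6.338, -9.777, 7.421)
t=1.300: state=(-8.159, -11.899, 10.278)
t=1.350: state=(-9.919, -13.001, 14.453)
t=1.400: state=(-11.000, -12.016, 19.048)
t=1.450: state=(-10.789, -8.908, 22.273)
t=1.500: state=(-9.244, -5.187, 22.983)
t=1.535: state=(-7.705, -3.107, 22.220)
largest grid value and its neighbours: x(0.295)=12.13007, x(0.300)=12.14092, x(0.305)=12.13177
parabola through these three points peaks at t≈0.300 with x≈12.14093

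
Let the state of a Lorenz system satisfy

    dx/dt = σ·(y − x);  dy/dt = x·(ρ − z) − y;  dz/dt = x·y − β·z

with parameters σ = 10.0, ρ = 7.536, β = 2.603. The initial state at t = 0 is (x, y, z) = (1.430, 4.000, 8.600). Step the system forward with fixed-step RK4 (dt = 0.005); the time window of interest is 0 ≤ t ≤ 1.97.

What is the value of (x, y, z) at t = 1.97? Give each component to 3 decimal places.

(x, y, z) = (4.247, 4.332, 6.423)

t=0.000: state=(1.430, 4.000, 8.600)
step 1 (dt=0.005): k1=(25.700, -5.522, -16.666), k2=(24.919, -5.514, -16.321), k3=(24.939, -5.513, -16.331), k4=(24.177, -5.500, -15.997); state += dt/6·(k1+2k2+2k3+k4)
t=0.005: state=(1.555, 3.972, 8.518)
t=0.010: state=(1.672, 3.945, 8.440)
t=0.015: state=(1.782, 3.918, 8.365)
continuing one RK4 step at a time; state shown every 20 steps (Δt=0.1):
t=0.100: state=(2.874, 3.547, 7.395)
t=0.200: state=(3.222, 3.373, 6.636)
t=0.300: state=(3.326, 3.424, 6.093)
t=0.400: state=(3.456, 3.626, 5.746)
t=0.500: state=(3.667, 3.916, 5.612)
t=0.600: state=(3.941, 4.231, 5.695)
t=0.700: state=(4.226, 4.495, 5.966)
t=0.800: state=(4.456, 4.637, 6.356)
t=0.900: state=(4.571, 4.616, 6.749)
t=1.000: state=(4.545, 4.451, 7.028)
t=1.100: state=(4.401, 4.216, 7.125)
t=1.200: state=(4.200, 3.995, 7.042)
t=1.300: state=(4.011, 3.845, 6.839)
t=1.400: state=(3.880, 3.787, 6.591)
t=1.500: state=(3.828, 3.816, 6.366)
t=1.600: state=(3.852, 3.911, 6.210)
t=1.700: state=(3.937, 4.044, 6.151)
t=1.800: state=(4.056, 4.181, 6.190)
t=1.900: state=(4.177, 4.289, 6.310)
t=1.970: state=(4.247, 4.332, 6.423)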